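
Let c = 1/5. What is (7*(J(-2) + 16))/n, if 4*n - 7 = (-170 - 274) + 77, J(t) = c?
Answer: -63/50 ≈ -1.2600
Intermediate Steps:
c = 1/5 ≈ 0.20000
J(t) = 1/5
n = -90 (n = 7/4 + ((-170 - 274) + 77)/4 = 7/4 + (-444 + 77)/4 = 7/4 + (1/4)*(-367) = 7/4 - 367/4 = -90)
(7*(J(-2) + 16))/n = (7*(1/5 + 16))/(-90) = (7*(81/5))*(-1/90) = (567/5)*(-1/90) = -63/50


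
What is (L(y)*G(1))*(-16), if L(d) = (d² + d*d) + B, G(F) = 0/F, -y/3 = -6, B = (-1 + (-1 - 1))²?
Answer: 0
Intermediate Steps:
B = 9 (B = (-1 - 2)² = (-3)² = 9)
y = 18 (y = -3*(-6) = 18)
G(F) = 0
L(d) = 9 + 2*d² (L(d) = (d² + d*d) + 9 = (d² + d²) + 9 = 2*d² + 9 = 9 + 2*d²)
(L(y)*G(1))*(-16) = ((9 + 2*18²)*0)*(-16) = ((9 + 2*324)*0)*(-16) = ((9 + 648)*0)*(-16) = (657*0)*(-16) = 0*(-16) = 0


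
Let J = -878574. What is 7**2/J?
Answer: -49/878574 ≈ -5.5772e-5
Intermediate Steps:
7**2/J = 7**2/(-878574) = 49*(-1/878574) = -49/878574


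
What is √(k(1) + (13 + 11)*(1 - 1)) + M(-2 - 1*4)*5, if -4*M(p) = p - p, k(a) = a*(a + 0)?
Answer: 1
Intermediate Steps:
k(a) = a² (k(a) = a*a = a²)
M(p) = 0 (M(p) = -(p - p)/4 = -¼*0 = 0)
√(k(1) + (13 + 11)*(1 - 1)) + M(-2 - 1*4)*5 = √(1² + (13 + 11)*(1 - 1)) + 0*5 = √(1 + 24*0) + 0 = √(1 + 0) + 0 = √1 + 0 = 1 + 0 = 1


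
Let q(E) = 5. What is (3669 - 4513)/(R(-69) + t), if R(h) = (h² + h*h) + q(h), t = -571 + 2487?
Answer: -844/11443 ≈ -0.073757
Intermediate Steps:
t = 1916
R(h) = 5 + 2*h² (R(h) = (h² + h*h) + 5 = (h² + h²) + 5 = 2*h² + 5 = 5 + 2*h²)
(3669 - 4513)/(R(-69) + t) = (3669 - 4513)/((5 + 2*(-69)²) + 1916) = -844/((5 + 2*4761) + 1916) = -844/((5 + 9522) + 1916) = -844/(9527 + 1916) = -844/11443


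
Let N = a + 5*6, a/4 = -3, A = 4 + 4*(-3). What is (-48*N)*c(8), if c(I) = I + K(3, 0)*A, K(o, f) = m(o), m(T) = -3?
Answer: -27648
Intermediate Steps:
K(o, f) = -3
A = -8 (A = 4 - 12 = -8)
a = -12 (a = 4*(-3) = -12)
c(I) = 24 + I (c(I) = I - 3*(-8) = I + 24 = 24 + I)
N = 18 (N = -12 + 5*6 = -12 + 30 = 18)
(-48*N)*c(8) = (-48*18)*(24 + 8) = -864*32 = -27648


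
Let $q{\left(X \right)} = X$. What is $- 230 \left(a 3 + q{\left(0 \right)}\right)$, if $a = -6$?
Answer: $4140$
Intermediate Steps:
$- 230 \left(a 3 + q{\left(0 \right)}\right) = - 230 \left(\left(-6\right) 3 + 0\right) = - 230 \left(-18 + 0\right) = \left(-230\right) \left(-18\right) = 4140$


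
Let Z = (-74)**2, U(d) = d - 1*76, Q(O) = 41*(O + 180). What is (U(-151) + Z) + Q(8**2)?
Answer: 15253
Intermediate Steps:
Q(O) = 7380 + 41*O (Q(O) = 41*(180 + O) = 7380 + 41*O)
U(d) = -76 + d (U(d) = d - 76 = -76 + d)
Z = 5476
(U(-151) + Z) + Q(8**2) = ((-76 - 151) + 5476) + (7380 + 41*8**2) = (-227 + 5476) + (7380 + 41*64) = 5249 + (7380 + 2624) = 5249 + 10004 = 15253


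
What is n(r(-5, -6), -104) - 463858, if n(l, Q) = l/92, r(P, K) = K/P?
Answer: -106687337/230 ≈ -4.6386e+5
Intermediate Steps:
n(l, Q) = l/92
n(r(-5, -6), -104) - 463858 = (-6/(-5))/92 - 463858 = (-6*(-⅕))/92 - 463858 = (1/92)*(6/5) - 463858 = 3/230 - 463858 = -106687337/230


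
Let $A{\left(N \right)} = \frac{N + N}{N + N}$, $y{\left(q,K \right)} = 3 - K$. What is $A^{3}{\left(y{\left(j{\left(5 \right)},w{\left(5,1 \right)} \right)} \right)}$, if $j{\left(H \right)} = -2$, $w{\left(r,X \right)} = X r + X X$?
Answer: $1$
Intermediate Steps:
$w{\left(r,X \right)} = X^{2} + X r$ ($w{\left(r,X \right)} = X r + X^{2} = X^{2} + X r$)
$A{\left(N \right)} = 1$ ($A{\left(N \right)} = \frac{2 N}{2 N} = 2 N \frac{1}{2 N} = 1$)
$A^{3}{\left(y{\left(j{\left(5 \right)},w{\left(5,1 \right)} \right)} \right)} = 1^{3} = 1$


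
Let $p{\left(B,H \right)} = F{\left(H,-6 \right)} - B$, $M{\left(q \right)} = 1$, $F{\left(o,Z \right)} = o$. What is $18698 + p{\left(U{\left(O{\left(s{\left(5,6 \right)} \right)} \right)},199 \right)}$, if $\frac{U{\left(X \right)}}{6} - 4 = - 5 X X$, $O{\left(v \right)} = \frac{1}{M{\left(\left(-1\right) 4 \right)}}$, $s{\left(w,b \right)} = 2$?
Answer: $18903$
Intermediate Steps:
$O{\left(v \right)} = 1$ ($O{\left(v \right)} = 1^{-1} = 1$)
$U{\left(X \right)} = 24 - 30 X^{2}$ ($U{\left(X \right)} = 24 + 6 - 5 X X = 24 + 6 \left(- 5 X^{2}\right) = 24 - 30 X^{2}$)
$p{\left(B,H \right)} = H - B$
$18698 + p{\left(U{\left(O{\left(s{\left(5,6 \right)} \right)} \right)},199 \right)} = 18698 + \left(199 - \left(24 - 30 \cdot 1^{2}\right)\right) = 18698 + \left(199 - \left(24 - 30\right)\right) = 18698 + \left(199 - -6\right) = 18698 + \left(199 + 6\right) = 18698 + 205 = 18903$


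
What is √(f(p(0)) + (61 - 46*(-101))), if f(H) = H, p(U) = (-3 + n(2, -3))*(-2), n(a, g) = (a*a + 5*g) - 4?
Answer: 3*√527 ≈ 68.869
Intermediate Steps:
n(a, g) = -4 + a² + 5*g (n(a, g) = (a² + 5*g) - 4 = -4 + a² + 5*g)
p(U) = 36 (p(U) = (-3 + (-4 + 2² + 5*(-3)))*(-2) = (-3 + (-4 + 4 - 15))*(-2) = (-3 - 15)*(-2) = -18*(-2) = 36)
√(f(p(0)) + (61 - 46*(-101))) = √(36 + (61 - 46*(-101))) = √(36 + (61 + 4646)) = √(36 + 4707) = √4743 = 3*√527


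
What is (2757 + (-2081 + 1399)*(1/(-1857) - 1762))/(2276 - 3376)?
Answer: -2236647619/2042700 ≈ -1094.9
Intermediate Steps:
(2757 + (-2081 + 1399)*(1/(-1857) - 1762))/(2276 - 3376) = (2757 - 682*(-1/1857 - 1762))/(-1100) = (2757 - 682*(-3272035/1857))*(-1/1100) = (2757 + 2231527870/1857)*(-1/1100) = (2236647619/1857)*(-1/1100) = -2236647619/2042700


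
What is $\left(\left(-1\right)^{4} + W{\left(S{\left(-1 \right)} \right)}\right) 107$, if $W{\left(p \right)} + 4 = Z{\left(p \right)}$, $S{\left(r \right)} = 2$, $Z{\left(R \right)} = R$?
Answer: $-107$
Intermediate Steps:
$W{\left(p \right)} = -4 + p$
$\left(\left(-1\right)^{4} + W{\left(S{\left(-1 \right)} \right)}\right) 107 = \left(\left(-1\right)^{4} + \left(-4 + 2\right)\right) 107 = \left(1 - 2\right) 107 = \left(-1\right) 107 = -107$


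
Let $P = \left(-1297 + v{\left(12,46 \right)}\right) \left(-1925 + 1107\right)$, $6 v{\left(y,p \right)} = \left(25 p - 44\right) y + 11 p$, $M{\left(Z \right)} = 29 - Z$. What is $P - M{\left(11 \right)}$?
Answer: $- \frac{2452418}{3} \approx -8.1747 \cdot 10^{5}$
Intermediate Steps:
$v{\left(y,p \right)} = \frac{11 p}{6} + \frac{y \left(-44 + 25 p\right)}{6}$ ($v{\left(y,p \right)} = \frac{\left(25 p - 44\right) y + 11 p}{6} = \frac{\left(-44 + 25 p\right) y + 11 p}{6} = \frac{y \left(-44 + 25 p\right) + 11 p}{6} = \frac{11 p + y \left(-44 + 25 p\right)}{6} = \frac{11 p}{6} + \frac{y \left(-44 + 25 p\right)}{6}$)
$P = - \frac{2452364}{3}$ ($P = \left(-1297 + \left(\left(- \frac{22}{3}\right) 12 + \frac{11}{6} \cdot 46 + \frac{25}{6} \cdot 46 \cdot 12\right)\right) \left(-1925 + 1107\right) = \left(-1297 + \left(-88 + \frac{253}{3} + 2300\right)\right) \left(-818\right) = \left(-1297 + \frac{6889}{3}\right) \left(-818\right) = \frac{2998}{3} \left(-818\right) = - \frac{2452364}{3} \approx -8.1746 \cdot 10^{5}$)
$P - M{\left(11 \right)} = - \frac{2452364}{3} - \left(29 - 11\right) = - \frac{2452364}{3} - 18 = - \frac{2452418}{3}$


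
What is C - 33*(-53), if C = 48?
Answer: 1797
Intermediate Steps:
C - 33*(-53) = 48 - 33*(-53) = 48 + 1749 = 1797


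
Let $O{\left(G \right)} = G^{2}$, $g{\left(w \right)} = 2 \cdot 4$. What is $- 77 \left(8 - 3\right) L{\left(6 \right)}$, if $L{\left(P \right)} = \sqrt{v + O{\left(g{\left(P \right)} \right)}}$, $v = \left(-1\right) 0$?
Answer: $-3080$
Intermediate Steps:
$g{\left(w \right)} = 8$
$v = 0$
$L{\left(P \right)} = 8$ ($L{\left(P \right)} = \sqrt{0 + 8^{2}} = \sqrt{0 + 64} = \sqrt{64} = 8$)
$- 77 \left(8 - 3\right) L{\left(6 \right)} = - 77 \left(8 - 3\right) 8 = - 77 \cdot 5 \cdot 8 = \left(-77\right) 40 = -3080$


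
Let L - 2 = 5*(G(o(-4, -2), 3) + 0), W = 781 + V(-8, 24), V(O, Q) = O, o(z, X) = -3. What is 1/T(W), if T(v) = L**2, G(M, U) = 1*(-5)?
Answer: 1/529 ≈ 0.0018904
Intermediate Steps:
G(M, U) = -5
W = 773 (W = 781 - 8 = 773)
L = -23 (L = 2 + 5*(-5 + 0) = 2 + 5*(-5) = 2 - 25 = -23)
T(v) = 529 (T(v) = (-23)**2 = 529)
1/T(W) = 1/529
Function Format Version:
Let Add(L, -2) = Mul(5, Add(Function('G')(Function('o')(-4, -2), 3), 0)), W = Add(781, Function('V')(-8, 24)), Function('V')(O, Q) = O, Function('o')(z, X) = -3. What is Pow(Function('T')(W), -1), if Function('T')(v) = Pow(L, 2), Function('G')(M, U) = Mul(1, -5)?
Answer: Rational(1, 529) ≈ 0.0018904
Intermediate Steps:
Function('G')(M, U) = -5
W = 773 (W = Add(781, -8) = 773)
L = -23 (L = Add(2, Mul(5, Add(-5, 0))) = Add(2, Mul(5, -5)) = Add(2, -25) = -23)
Function('T')(v) = 529 (Function('T')(v) = Pow(-23, 2) = 529)
Pow(Function('T')(W), -1) = Pow(529, -1) = Rational(1, 529)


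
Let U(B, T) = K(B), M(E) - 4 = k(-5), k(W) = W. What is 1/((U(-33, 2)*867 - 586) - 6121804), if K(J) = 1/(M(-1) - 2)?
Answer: -1/6122679 ≈ -1.6333e-7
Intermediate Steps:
M(E) = -1 (M(E) = 4 - 5 = -1)
K(J) = -1/3 (K(J) = 1/(-1 - 2) = 1/(-3) = -1/3)
U(B, T) = -1/3
1/((U(-33, 2)*867 - 586) - 6121804) = 1/((-1/3*867 - 586) - 6121804) = 1/((-289 - 586) - 6121804) = 1/(-875 - 6121804) = 1/(-6122679) = -1/6122679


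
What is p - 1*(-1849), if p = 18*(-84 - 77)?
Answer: -1049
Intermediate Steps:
p = -2898 (p = 18*(-161) = -2898)
p - 1*(-1849) = -2898 - 1*(-1849) = -2898 + 1849 = -1049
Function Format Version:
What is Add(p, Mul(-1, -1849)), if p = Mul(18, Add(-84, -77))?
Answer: -1049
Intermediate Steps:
p = -2898 (p = Mul(18, -161) = -2898)
Add(p, Mul(-1, -1849)) = Add(-2898, Mul(-1, -1849)) = Add(-2898, 1849) = -1049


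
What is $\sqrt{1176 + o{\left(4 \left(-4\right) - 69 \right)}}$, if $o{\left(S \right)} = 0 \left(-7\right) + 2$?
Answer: $\sqrt{1178} \approx 34.322$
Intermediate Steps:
$o{\left(S \right)} = 2$ ($o{\left(S \right)} = 0 + 2 = 2$)
$\sqrt{1176 + o{\left(4 \left(-4\right) - 69 \right)}} = \sqrt{1176 + 2} = \sqrt{1178}$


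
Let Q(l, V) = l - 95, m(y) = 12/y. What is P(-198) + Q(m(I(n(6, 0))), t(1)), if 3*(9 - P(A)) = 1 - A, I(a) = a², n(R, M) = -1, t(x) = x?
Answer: -421/3 ≈ -140.33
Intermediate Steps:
P(A) = 26/3 + A/3 (P(A) = 9 - (1 - A)/3 = 9 + (-⅓ + A/3) = 26/3 + A/3)
Q(l, V) = -95 + l
P(-198) + Q(m(I(n(6, 0))), t(1)) = (26/3 + (⅓)*(-198)) + (-95 + 12/((-1)²)) = (26/3 - 66) + (-95 + 12/1) = -172/3 + (-95 + 12*1) = -172/3 + (-95 + 12) = -172/3 - 83 = -421/3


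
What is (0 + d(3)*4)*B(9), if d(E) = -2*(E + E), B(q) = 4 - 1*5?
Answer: 48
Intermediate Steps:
B(q) = -1 (B(q) = 4 - 5 = -1)
d(E) = -4*E
(0 + d(3)*4)*B(9) = (0 - 4*3*4)*(-1) = (0 - 12*4)*(-1) = (0 - 48)*(-1) = -48*(-1) = 48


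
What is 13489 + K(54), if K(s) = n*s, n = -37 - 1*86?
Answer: 6847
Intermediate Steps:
n = -123 (n = -37 - 86 = -123)
K(s) = -123*s
13489 + K(54) = 13489 - 123*54 = 13489 - 6642 = 6847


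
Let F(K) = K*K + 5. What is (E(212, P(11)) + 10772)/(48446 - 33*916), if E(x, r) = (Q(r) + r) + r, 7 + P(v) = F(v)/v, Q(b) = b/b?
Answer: 118601/200398 ≈ 0.59183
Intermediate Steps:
F(K) = 5 + K² (F(K) = K² + 5 = 5 + K²)
Q(b) = 1
P(v) = -7 + (5 + v²)/v
E(x, r) = 1 + 2*r (E(x, r) = (1 + r) + r = 1 + 2*r)
(E(212, P(11)) + 10772)/(48446 - 33*916) = ((1 + 2*(-7 + 11 + 5/11)) + 10772)/(48446 - 33*916) = ((1 + 2*(-7 + 11 + 5*(1/11))) + 10772)/(48446 - 30228) = ((1 + 2*(-7 + 11 + 5/11)) + 10772)/18218 = ((1 + 2*(49/11)) + 10772)*(1/18218) = ((1 + 98/11) + 10772)*(1/18218) = (109/11 + 10772)*(1/18218) = (118601/11)*(1/18218) = 118601/200398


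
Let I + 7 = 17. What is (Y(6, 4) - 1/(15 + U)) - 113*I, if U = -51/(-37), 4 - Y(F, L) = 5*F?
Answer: -700573/606 ≈ -1156.1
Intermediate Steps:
Y(F, L) = 4 - 5*F
I = 10 (I = -7 + 17 = 10)
U = 51/37 (U = -51*(-1/37) = 51/37 ≈ 1.3784)
(Y(6, 4) - 1/(15 + U)) - 113*I = ((4 - 5*6) - 1/(15 + 51/37)) - 113*10 = ((4 - 30) - 1/606/37) - 1130 = (-26 - 1*37/606) - 1130 = (-26 - 37/606) - 1130 = -15793/606 - 1130 = -700573/606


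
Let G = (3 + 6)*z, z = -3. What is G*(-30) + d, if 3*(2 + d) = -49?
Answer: 2375/3 ≈ 791.67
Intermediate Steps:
d = -55/3 (d = -2 + (1/3)*(-49) = -2 - 49/3 = -55/3 ≈ -18.333)
G = -27 (G = (3 + 6)*(-3) = 9*(-3) = -27)
G*(-30) + d = -27*(-30) - 55/3 = 810 - 55/3 = 2375/3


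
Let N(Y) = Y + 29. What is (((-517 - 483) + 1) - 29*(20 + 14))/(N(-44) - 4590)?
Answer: 397/921 ≈ 0.43105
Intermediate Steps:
N(Y) = 29 + Y
(((-517 - 483) + 1) - 29*(20 + 14))/(N(-44) - 4590) = (((-517 - 483) + 1) - 29*(20 + 14))/((29 - 44) - 4590) = ((-1000 + 1) - 29*34)/(-15 - 4590) = (-999 - 986)/(-4605) = -1985*(-1/4605) = 397/921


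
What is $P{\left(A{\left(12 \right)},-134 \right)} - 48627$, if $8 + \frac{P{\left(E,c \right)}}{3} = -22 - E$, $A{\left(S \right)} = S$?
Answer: $-48753$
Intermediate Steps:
$P{\left(E,c \right)} = -90 - 3 E$ ($P{\left(E,c \right)} = -24 + 3 \left(-22 - E\right) = -24 - \left(66 + 3 E\right) = -90 - 3 E$)
$P{\left(A{\left(12 \right)},-134 \right)} - 48627 = \left(-90 - 36\right) - 48627 = -126 - 48627 = -48753$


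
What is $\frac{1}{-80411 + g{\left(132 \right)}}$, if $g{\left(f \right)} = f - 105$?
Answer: $- \frac{1}{80384} \approx -1.244 \cdot 10^{-5}$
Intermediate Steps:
$g{\left(f \right)} = -105 + f$
$\frac{1}{-80411 + g{\left(132 \right)}} = \frac{1}{-80411 + \left(-105 + 132\right)} = \frac{1}{-80411 + 27} = \frac{1}{-80384} = - \frac{1}{80384}$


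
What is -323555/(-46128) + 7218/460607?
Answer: 149364649789/21246879696 ≈ 7.0300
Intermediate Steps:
-323555/(-46128) + 7218/460607 = -323555*(-1/46128) + 7218*(1/460607) = 323555/46128 + 7218/460607 = 149364649789/21246879696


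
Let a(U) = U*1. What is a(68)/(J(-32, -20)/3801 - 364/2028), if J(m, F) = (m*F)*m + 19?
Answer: -240006/19633 ≈ -12.225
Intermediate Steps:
J(m, F) = 19 + F*m² (J(m, F) = (F*m)*m + 19 = F*m² + 19 = 19 + F*m²)
a(U) = U
a(68)/(J(-32, -20)/3801 - 364/2028) = 68/((19 - 20*(-32)²)/3801 - 364/2028) = 68/((19 - 20*1024)*(1/3801) - 364*1/2028) = 68/((19 - 20480)*(1/3801) - 7/39) = 68/(-20461*1/3801 - 7/39) = 68/(-2923/543 - 7/39) = 68/(-39266/7059) = 68*(-7059/39266) = -240006/19633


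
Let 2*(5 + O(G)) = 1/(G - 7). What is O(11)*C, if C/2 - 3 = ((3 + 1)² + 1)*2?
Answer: -1443/4 ≈ -360.75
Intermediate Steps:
O(G) = -5 + 1/(2*(-7 + G)) (O(G) = -5 + 1/(2*(G - 7)) = -5 + 1/(2*(-7 + G)))
C = 74 (C = 6 + 2*(((3 + 1)² + 1)*2) = 6 + 2*((4² + 1)*2) = 6 + 2*((16 + 1)*2) = 6 + 2*(17*2) = 6 + 2*34 = 6 + 68 = 74)
O(11)*C = ((71 - 10*11)/(2*(-7 + 11)))*74 = ((½)*(71 - 110)/4)*74 = ((½)*(¼)*(-39))*74 = -39/8*74 = -1443/4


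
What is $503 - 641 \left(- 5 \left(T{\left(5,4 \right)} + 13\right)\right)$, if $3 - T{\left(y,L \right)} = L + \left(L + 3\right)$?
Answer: $16528$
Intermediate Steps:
$T{\left(y,L \right)} = - 2 L$ ($T{\left(y,L \right)} = 3 - \left(L + \left(L + 3\right)\right) = 3 - \left(L + \left(3 + L\right)\right) = 3 - \left(3 + 2 L\right) = - 2 L$)
$503 - 641 \left(- 5 \left(T{\left(5,4 \right)} + 13\right)\right) = 503 - 641 \left(- 5 \left(\left(-2\right) 4 + 13\right)\right) = 503 - 641 \left(- 5 \left(-8 + 13\right)\right) = 503 - 641 \left(\left(-5\right) 5\right) = 503 - -16025 = 503 + 16025 = 16528$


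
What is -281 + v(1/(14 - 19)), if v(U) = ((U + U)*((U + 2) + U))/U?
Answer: -1389/5 ≈ -277.80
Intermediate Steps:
v(U) = 4 + 4*U (v(U) = ((2*U)*((2 + U) + U))/U = ((2*U)*(2 + 2*U))/U = (2*U*(2 + 2*U))/U = 4 + 4*U)
-281 + v(1/(14 - 19)) = -281 + (4 + 4/(14 - 19)) = -281 + (4 + 4/(-5)) = -281 + (4 + 4*(-1/5)) = -281 + (4 - 4/5) = -281 + 16/5 = -1389/5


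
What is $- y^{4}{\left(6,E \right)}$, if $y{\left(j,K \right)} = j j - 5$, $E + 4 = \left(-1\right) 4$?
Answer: $-923521$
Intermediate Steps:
$E = -8$ ($E = -4 - 4 = -8$)
$y{\left(j,K \right)} = -5 + j^{2}$ ($y{\left(j,K \right)} = j^{2} - 5 = -5 + j^{2}$)
$- y^{4}{\left(6,E \right)} = - \left(-5 + 6^{2}\right)^{4} = - \left(-5 + 36\right)^{4} = - 31^{4} = \left(-1\right) 923521 = -923521$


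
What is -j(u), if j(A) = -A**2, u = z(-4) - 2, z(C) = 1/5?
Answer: 81/25 ≈ 3.2400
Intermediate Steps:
z(C) = 1/5
u = -9/5 (u = 1/5 - 2 = -9/5 ≈ -1.8000)
-j(u) = -(-1)*(-9/5)**2 = -(-1)*81/25 = -1*(-81/25) = 81/25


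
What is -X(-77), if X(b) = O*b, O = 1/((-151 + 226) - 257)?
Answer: -11/26 ≈ -0.42308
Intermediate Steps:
O = -1/182 (O = 1/(75 - 257) = 1/(-182) = -1/182 ≈ -0.0054945)
X(b) = -b/182
-X(-77) = -(-1)*(-77)/182 = -1*11/26 = -11/26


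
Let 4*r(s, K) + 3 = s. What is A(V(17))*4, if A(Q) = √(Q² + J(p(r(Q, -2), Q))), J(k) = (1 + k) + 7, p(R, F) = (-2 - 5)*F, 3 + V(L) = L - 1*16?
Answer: 4*√26 ≈ 20.396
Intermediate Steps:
V(L) = -19 + L (V(L) = -3 + (L - 1*16) = -3 + (L - 16) = -3 + (-16 + L) = -19 + L)
r(s, K) = -¾ + s/4
p(R, F) = -7*F
J(k) = 8 + k
A(Q) = √(8 + Q² - 7*Q) (A(Q) = √(Q² + (8 - 7*Q)) = √(8 + Q² - 7*Q))
A(V(17))*4 = √(8 + (-19 + 17)² - 7*(-19 + 17))*4 = √(8 + (-2)² - 7*(-2))*4 = √(8 + 4 + 14)*4 = √26*4 = 4*√26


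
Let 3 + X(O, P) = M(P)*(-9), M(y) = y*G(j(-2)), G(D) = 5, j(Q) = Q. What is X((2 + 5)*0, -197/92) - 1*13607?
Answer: -1243255/92 ≈ -13514.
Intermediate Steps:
M(y) = 5*y (M(y) = y*5 = 5*y)
X(O, P) = -3 - 45*P (X(O, P) = -3 + (5*P)*(-9) = -3 - 45*P)
X((2 + 5)*0, -197/92) - 1*13607 = (-3 - (-8865)/92) - 1*13607 = (-3 - (-8865)/92) - 13607 = (-3 - 45*(-197/92)) - 13607 = (-3 + 8865/92) - 13607 = 8589/92 - 13607 = -1243255/92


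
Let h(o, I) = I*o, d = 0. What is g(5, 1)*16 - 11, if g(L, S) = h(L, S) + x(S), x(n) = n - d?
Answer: 85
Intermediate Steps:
x(n) = n (x(n) = n - 1*0 = n + 0 = n)
g(L, S) = S + L*S (g(L, S) = S*L + S = L*S + S = S + L*S)
g(5, 1)*16 - 11 = (1*(1 + 5))*16 - 11 = (1*6)*16 - 11 = 6*16 - 11 = 96 - 11 = 85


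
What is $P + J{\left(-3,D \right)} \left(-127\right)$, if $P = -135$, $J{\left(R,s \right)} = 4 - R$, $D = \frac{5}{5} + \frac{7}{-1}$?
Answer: $-1024$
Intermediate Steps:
$D = -6$ ($D = 5 \cdot \frac{1}{5} + 7 \left(-1\right) = 1 - 7 = -6$)
$P + J{\left(-3,D \right)} \left(-127\right) = -135 + \left(4 - -3\right) \left(-127\right) = -135 + \left(4 + 3\right) \left(-127\right) = -135 + 7 \left(-127\right) = -135 - 889 = -1024$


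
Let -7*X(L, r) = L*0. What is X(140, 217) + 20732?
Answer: 20732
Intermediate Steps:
X(L, r) = 0 (X(L, r) = -L*0/7 = -1/7*0 = 0)
X(140, 217) + 20732 = 0 + 20732 = 20732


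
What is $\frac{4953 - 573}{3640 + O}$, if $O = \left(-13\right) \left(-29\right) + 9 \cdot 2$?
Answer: $\frac{292}{269} \approx 1.0855$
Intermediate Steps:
$O = 395$ ($O = 377 + 18 = 395$)
$\frac{4953 - 573}{3640 + O} = \frac{4953 - 573}{3640 + 395} = \frac{4953 + \left(-1664 + 1091\right)}{4035} = \left(4953 - 573\right) \frac{1}{4035} = 4380 \cdot \frac{1}{4035} = \frac{292}{269}$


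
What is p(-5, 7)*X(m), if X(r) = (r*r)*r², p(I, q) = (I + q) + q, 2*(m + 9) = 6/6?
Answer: 751689/16 ≈ 46981.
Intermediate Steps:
m = -17/2 (m = -9 + (6/6)/2 = -9 + (6*(⅙))/2 = -9 + (½)*1 = -9 + ½ = -17/2 ≈ -8.5000)
p(I, q) = I + 2*q
X(r) = r⁴ (X(r) = r²*r² = r⁴)
p(-5, 7)*X(m) = (-5 + 2*7)*(-17/2)⁴ = (-5 + 14)*(83521/16) = 9*(83521/16) = 751689/16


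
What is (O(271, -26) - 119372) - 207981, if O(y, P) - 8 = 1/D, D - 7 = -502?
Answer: -162035776/495 ≈ -3.2735e+5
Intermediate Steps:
D = -495 (D = 7 - 502 = -495)
O(y, P) = 3959/495 (O(y, P) = 8 + 1/(-495) = 8 - 1/495 = 3959/495)
(O(271, -26) - 119372) - 207981 = (3959/495 - 119372) - 207981 = -59085181/495 - 207981 = -162035776/495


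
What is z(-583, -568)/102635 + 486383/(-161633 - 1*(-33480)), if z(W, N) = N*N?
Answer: -8574685733/13152983155 ≈ -0.65192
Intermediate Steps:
z(W, N) = N²
z(-583, -568)/102635 + 486383/(-161633 - 1*(-33480)) = (-568)²/102635 + 486383/(-161633 - 1*(-33480)) = 322624*(1/102635) + 486383/(-161633 + 33480) = 322624/102635 + 486383/(-128153) = 322624/102635 + 486383*(-1/128153) = 322624/102635 - 486383/128153 = -8574685733/13152983155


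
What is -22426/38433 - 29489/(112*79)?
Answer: -1331775985/340055184 ≈ -3.9164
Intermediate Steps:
-22426/38433 - 29489/(112*79) = -22426*1/38433 - 29489/8848 = -22426/38433 - 29489*1/8848 = -22426/38433 - 29489/8848 = -1331775985/340055184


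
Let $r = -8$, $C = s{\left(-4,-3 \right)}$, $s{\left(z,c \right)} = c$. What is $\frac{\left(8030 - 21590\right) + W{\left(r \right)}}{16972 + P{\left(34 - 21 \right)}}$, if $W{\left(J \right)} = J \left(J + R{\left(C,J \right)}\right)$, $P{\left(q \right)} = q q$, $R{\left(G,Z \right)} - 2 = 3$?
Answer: $- \frac{13536}{17141} \approx -0.78969$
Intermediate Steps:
$C = -3$
$R{\left(G,Z \right)} = 5$ ($R{\left(G,Z \right)} = 2 + 3 = 5$)
$P{\left(q \right)} = q^{2}$
$W{\left(J \right)} = J \left(5 + J\right)$ ($W{\left(J \right)} = J \left(J + 5\right) = J \left(5 + J\right)$)
$\frac{\left(8030 - 21590\right) + W{\left(r \right)}}{16972 + P{\left(34 - 21 \right)}} = \frac{\left(8030 - 21590\right) - 8 \left(5 - 8\right)}{16972 + \left(34 - 21\right)^{2}} = \frac{\left(8030 - 21590\right) - -24}{16972 + \left(34 - 21\right)^{2}} = \frac{-13560 + 24}{16972 + 13^{2}} = - \frac{13536}{16972 + 169} = - \frac{13536}{17141}$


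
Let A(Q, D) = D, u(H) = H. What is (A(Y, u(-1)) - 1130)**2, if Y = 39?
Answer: 1279161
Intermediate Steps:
(A(Y, u(-1)) - 1130)**2 = (-1 - 1130)**2 = (-1131)**2 = 1279161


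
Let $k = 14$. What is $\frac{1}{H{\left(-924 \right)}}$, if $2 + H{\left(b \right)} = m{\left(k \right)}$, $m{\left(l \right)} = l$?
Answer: $\frac{1}{12} \approx 0.083333$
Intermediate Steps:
$H{\left(b \right)} = 12$ ($H{\left(b \right)} = -2 + 14 = 12$)
$\frac{1}{H{\left(-924 \right)}} = \frac{1}{12}$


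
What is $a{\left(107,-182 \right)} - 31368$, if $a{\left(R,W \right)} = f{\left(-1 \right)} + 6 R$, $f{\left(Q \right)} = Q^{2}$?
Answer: $-30725$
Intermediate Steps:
$a{\left(R,W \right)} = 1 + 6 R$ ($a{\left(R,W \right)} = \left(-1\right)^{2} + 6 R = 1 + 6 R$)
$a{\left(107,-182 \right)} - 31368 = \left(1 + 6 \cdot 107\right) - 31368 = \left(1 + 642\right) - 31368 = 643 - 31368 = -30725$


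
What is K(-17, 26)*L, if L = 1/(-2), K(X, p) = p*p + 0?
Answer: -338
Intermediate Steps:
K(X, p) = p**2 (K(X, p) = p**2 + 0 = p**2)
L = -1/2 ≈ -0.50000
K(-17, 26)*L = 26**2*(-1/2) = 676*(-1/2) = -338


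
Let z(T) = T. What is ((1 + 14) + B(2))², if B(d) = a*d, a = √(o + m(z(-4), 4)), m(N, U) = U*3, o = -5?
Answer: 253 + 60*√7 ≈ 411.75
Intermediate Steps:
m(N, U) = 3*U
a = √7 (a = √(-5 + 3*4) = √(-5 + 12) = √7 ≈ 2.6458)
B(d) = d*√7 (B(d) = √7*d = d*√7)
((1 + 14) + B(2))² = ((1 + 14) + 2*√7)² = (15 + 2*√7)²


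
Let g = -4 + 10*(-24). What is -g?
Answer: 244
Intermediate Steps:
g = -244 (g = -4 - 240 = -244)
-g = -1*(-244) = 244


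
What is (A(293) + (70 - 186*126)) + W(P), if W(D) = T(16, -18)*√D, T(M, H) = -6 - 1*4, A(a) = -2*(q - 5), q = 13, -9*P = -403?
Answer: -23382 - 10*√403/3 ≈ -23449.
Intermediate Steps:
P = 403/9 (P = -⅑*(-403) = 403/9 ≈ 44.778)
A(a) = -16 (A(a) = -2*(13 - 5) = -2*8 = -16)
T(M, H) = -10 (T(M, H) = -6 - 4 = -10)
W(D) = -10*√D
(A(293) + (70 - 186*126)) + W(P) = (-16 + (70 - 186*126)) - 10*√403/3 = (-16 + (70 - 23436)) - 10*√403/3 = (-16 - 23366) - 10*√403/3 = -23382 - 10*√403/3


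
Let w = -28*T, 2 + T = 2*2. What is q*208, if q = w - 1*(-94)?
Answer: 7904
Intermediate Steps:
T = 2 (T = -2 + 2*2 = -2 + 4 = 2)
w = -56 (w = -28*2 = -56)
q = 38 (q = -56 - 1*(-94) = -56 + 94 = 38)
q*208 = 38*208 = 7904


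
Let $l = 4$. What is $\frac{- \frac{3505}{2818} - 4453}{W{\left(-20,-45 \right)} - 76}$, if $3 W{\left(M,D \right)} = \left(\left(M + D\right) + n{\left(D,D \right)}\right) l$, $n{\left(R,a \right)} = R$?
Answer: $\frac{37656177}{1882424} \approx 20.004$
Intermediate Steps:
$W{\left(M,D \right)} = \frac{4 M}{3} + \frac{8 D}{3}$ ($W{\left(M,D \right)} = \frac{\left(\left(M + D\right) + D\right) 4}{3} = \frac{\left(\left(D + M\right) + D\right) 4}{3} = \frac{\left(M + 2 D\right) 4}{3} = \frac{4 M + 8 D}{3} = \frac{4 M}{3} + \frac{8 D}{3}$)
$\frac{- \frac{3505}{2818} - 4453}{W{\left(-20,-45 \right)} - 76} = \frac{- \frac{3505}{2818} - 4453}{\left(\frac{4}{3} \left(-20\right) + \frac{8}{3} \left(-45\right)\right) - 76} = \frac{\left(-3505\right) \frac{1}{2818} - 4453}{\left(- \frac{80}{3} - 120\right) - 76} = \frac{- \frac{3505}{2818} - 4453}{- \frac{440}{3} - 76} = - \frac{12552059}{2818 \left(- \frac{668}{3}\right)} = \left(- \frac{12552059}{2818}\right) \left(- \frac{3}{668}\right) = \frac{37656177}{1882424}$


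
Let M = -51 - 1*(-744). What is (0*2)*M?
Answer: 0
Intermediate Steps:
M = 693 (M = -51 + 744 = 693)
(0*2)*M = (0*2)*693 = 0*693 = 0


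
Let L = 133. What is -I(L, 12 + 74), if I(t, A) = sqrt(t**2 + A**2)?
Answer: -sqrt(25085) ≈ -158.38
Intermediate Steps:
I(t, A) = sqrt(A**2 + t**2)
-I(L, 12 + 74) = -sqrt((12 + 74)**2 + 133**2) = -sqrt(86**2 + 17689) = -sqrt(7396 + 17689) = -sqrt(25085)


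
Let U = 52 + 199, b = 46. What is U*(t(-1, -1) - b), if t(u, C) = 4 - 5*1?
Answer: -11797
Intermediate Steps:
t(u, C) = -1 (t(u, C) = 4 - 5 = -1)
U = 251
U*(t(-1, -1) - b) = 251*(-1 - 1*46) = 251*(-1 - 46) = 251*(-47) = -11797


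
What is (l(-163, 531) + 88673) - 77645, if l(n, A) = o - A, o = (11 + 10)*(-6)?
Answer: 10371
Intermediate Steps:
o = -126 (o = 21*(-6) = -126)
l(n, A) = -126 - A
(l(-163, 531) + 88673) - 77645 = ((-126 - 1*531) + 88673) - 77645 = ((-126 - 531) + 88673) - 77645 = (-657 + 88673) - 77645 = 88016 - 77645 = 10371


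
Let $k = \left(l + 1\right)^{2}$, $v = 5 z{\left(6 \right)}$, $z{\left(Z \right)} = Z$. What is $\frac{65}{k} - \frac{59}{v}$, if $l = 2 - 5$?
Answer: $\frac{857}{60} \approx 14.283$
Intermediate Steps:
$l = -3$ ($l = 2 - 5 = -3$)
$v = 30$ ($v = 5 \cdot 6 = 30$)
$k = 4$ ($k = \left(-3 + 1\right)^{2} = \left(-2\right)^{2} = 4$)
$\frac{65}{k} - \frac{59}{v} = \frac{65}{4} - \frac{59}{30} = \frac{857}{60}$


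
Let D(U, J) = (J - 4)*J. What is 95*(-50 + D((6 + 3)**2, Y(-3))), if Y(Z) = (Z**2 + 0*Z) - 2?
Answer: -2755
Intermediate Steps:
Y(Z) = -2 + Z**2 (Y(Z) = (Z**2 + 0) - 2 = Z**2 - 2 = -2 + Z**2)
D(U, J) = J*(-4 + J) (D(U, J) = (-4 + J)*J = J*(-4 + J))
95*(-50 + D((6 + 3)**2, Y(-3))) = 95*(-50 + (-2 + (-3)**2)*(-4 + (-2 + (-3)**2))) = 95*(-50 + (-2 + 9)*(-4 + (-2 + 9))) = 95*(-50 + 7*(-4 + 7)) = 95*(-50 + 7*3) = 95*(-50 + 21) = 95*(-29) = -2755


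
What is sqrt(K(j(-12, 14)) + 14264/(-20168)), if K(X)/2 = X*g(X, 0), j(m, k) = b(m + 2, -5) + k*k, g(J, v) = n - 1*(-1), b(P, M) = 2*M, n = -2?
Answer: I*sqrt(2368718995)/2521 ≈ 19.306*I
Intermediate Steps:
g(J, v) = -1 (g(J, v) = -2 - 1*(-1) = -2 + 1 = -1)
j(m, k) = -10 + k**2 (j(m, k) = 2*(-5) + k*k = -10 + k**2)
K(X) = -2*X (K(X) = 2*(X*(-1)) = 2*(-X) = -2*X)
sqrt(K(j(-12, 14)) + 14264/(-20168)) = sqrt(-2*(-10 + 14**2) + 14264/(-20168)) = sqrt(-2*(-10 + 196) + 14264*(-1/20168)) = sqrt(-2*186 - 1783/2521) = sqrt(-372 - 1783/2521) = sqrt(-939595/2521) = I*sqrt(2368718995)/2521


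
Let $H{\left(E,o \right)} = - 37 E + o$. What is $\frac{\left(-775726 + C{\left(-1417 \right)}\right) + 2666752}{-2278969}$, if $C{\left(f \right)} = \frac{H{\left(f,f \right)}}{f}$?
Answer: $- \frac{1890990}{2278969} \approx -0.82976$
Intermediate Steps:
$H{\left(E,o \right)} = o - 37 E$
$C{\left(f \right)} = -36$ ($C{\left(f \right)} = \frac{f - 37 f}{f} = \frac{\left(-36\right) f}{f} = -36$)
$\frac{\left(-775726 + C{\left(-1417 \right)}\right) + 2666752}{-2278969} = \frac{\left(-775726 - 36\right) + 2666752}{-2278969} = \left(-775762 + 2666752\right) \left(- \frac{1}{2278969}\right) = 1890990 \left(- \frac{1}{2278969}\right) = - \frac{1890990}{2278969}$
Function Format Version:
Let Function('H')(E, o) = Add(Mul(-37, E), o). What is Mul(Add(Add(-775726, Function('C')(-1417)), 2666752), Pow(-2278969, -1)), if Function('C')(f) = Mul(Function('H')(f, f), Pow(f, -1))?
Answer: Rational(-1890990, 2278969) ≈ -0.82976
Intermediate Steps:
Function('H')(E, o) = Add(o, Mul(-37, E))
Function('C')(f) = -36 (Function('C')(f) = Mul(Add(f, Mul(-37, f)), Pow(f, -1)) = Mul(Mul(-36, f), Pow(f, -1)) = -36)
Mul(Add(Add(-775726, Function('C')(-1417)), 2666752), Pow(-2278969, -1)) = Mul(Add(Add(-775726, -36), 2666752), Pow(-2278969, -1)) = Mul(Add(-775762, 2666752), Rational(-1, 2278969)) = Mul(1890990, Rational(-1, 2278969)) = Rational(-1890990, 2278969)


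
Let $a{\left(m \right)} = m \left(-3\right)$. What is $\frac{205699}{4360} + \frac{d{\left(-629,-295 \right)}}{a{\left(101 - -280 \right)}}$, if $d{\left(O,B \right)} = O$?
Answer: $\frac{237856397}{4983480} \approx 47.729$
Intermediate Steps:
$a{\left(m \right)} = - 3 m$
$\frac{205699}{4360} + \frac{d{\left(-629,-295 \right)}}{a{\left(101 - -280 \right)}} = \frac{205699}{4360} - \frac{629}{\left(-3\right) \left(101 - -280\right)} = 205699 \cdot \frac{1}{4360} - \frac{629}{\left(-3\right) \left(101 + 280\right)} = \frac{205699}{4360} - \frac{629}{\left(-3\right) 381} = \frac{205699}{4360} - \frac{629}{-1143} = \frac{205699}{4360} - - \frac{629}{1143} = \frac{205699}{4360} + \frac{629}{1143} = \frac{237856397}{4983480}$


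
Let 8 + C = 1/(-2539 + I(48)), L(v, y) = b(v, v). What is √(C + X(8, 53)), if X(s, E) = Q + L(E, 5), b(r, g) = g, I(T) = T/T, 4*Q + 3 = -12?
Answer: √29523003/846 ≈ 6.4226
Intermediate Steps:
Q = -15/4 (Q = -¾ + (¼)*(-12) = -¾ - 3 = -15/4 ≈ -3.7500)
I(T) = 1
L(v, y) = v
X(s, E) = -15/4 + E
C = -20305/2538 (C = -8 + 1/(-2539 + 1) = -8 + 1/(-2538) = -8 - 1/2538 = -20305/2538 ≈ -8.0004)
√(C + X(8, 53)) = √(-20305/2538 + (-15/4 + 53)) = √(-20305/2538 + 197/4) = √(209383/5076) = √29523003/846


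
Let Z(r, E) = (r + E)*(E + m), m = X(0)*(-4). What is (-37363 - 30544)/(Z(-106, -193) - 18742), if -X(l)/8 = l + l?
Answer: -67907/38965 ≈ -1.7428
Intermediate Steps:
X(l) = -16*l (X(l) = -8*(l + l) = -16*l)
m = 0 (m = -16*0*(-4) = 0*(-4) = 0)
Z(r, E) = E*(E + r) (Z(r, E) = (r + E)*(E + 0) = (E + r)*E = E*(E + r))
(-37363 - 30544)/(Z(-106, -193) - 18742) = (-37363 - 30544)/(-193*(-193 - 106) - 18742) = -67907/(-193*(-299) - 18742) = -67907/(57707 - 18742) = -67907/38965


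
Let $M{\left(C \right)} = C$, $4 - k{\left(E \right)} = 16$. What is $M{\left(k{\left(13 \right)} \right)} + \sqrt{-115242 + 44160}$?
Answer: $-12 + 3 i \sqrt{7898} \approx -12.0 + 266.61 i$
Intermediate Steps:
$k{\left(E \right)} = -12$ ($k{\left(E \right)} = 4 - 16 = -12$)
$M{\left(k{\left(13 \right)} \right)} + \sqrt{-115242 + 44160} = -12 + \sqrt{-115242 + 44160} = -12 + \sqrt{-71082} = -12 + 3 i \sqrt{7898}$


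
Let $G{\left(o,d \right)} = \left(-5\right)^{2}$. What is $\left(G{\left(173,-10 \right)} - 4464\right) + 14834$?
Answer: $10395$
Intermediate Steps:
$G{\left(o,d \right)} = 25$
$\left(G{\left(173,-10 \right)} - 4464\right) + 14834 = \left(25 - 4464\right) + 14834 = -4439 + 14834 = 10395$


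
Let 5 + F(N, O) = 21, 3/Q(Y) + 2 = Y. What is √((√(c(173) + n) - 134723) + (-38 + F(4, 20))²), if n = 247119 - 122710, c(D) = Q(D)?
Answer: √(-436142511 + 57*√404204898)/57 ≈ 365.9*I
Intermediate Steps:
Q(Y) = 3/(-2 + Y)
F(N, O) = 16 (F(N, O) = -5 + 21 = 16)
c(D) = 3/(-2 + D)
n = 124409
√((√(c(173) + n) - 134723) + (-38 + F(4, 20))²) = √((√(3/(-2 + 173) + 124409) - 134723) + (-38 + 16)²) = √((√(3/171 + 124409) - 134723) + (-22)²) = √((√(3*(1/171) + 124409) - 134723) + 484) = √((√(1/57 + 124409) - 134723) + 484) = √((√(7091314/57) - 134723) + 484) = √((√404204898/57 - 134723) + 484) = √((-134723 + √404204898/57) + 484) = √(-134239 + √404204898/57)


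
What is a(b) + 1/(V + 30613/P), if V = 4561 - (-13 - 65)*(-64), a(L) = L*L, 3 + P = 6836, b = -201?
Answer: 117745071577/2914410 ≈ 40401.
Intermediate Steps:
P = 6833 (P = -3 + 6836 = 6833)
a(L) = L²
V = -431 (V = 4561 - (-78)*(-64) = 4561 - 1*4992 = 4561 - 4992 = -431)
a(b) + 1/(V + 30613/P) = (-201)² + 1/(-431 + 30613/6833) = 40401 + 1/(-431 + 30613*(1/6833)) = 40401 + 1/(-431 + 30613/6833) = 40401 + 1/(-2914410/6833) = 40401 - 6833/2914410 = 117745071577/2914410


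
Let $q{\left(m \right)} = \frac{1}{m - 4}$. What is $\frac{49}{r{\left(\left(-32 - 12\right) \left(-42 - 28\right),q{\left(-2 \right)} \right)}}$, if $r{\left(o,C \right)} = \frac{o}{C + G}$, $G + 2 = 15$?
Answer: $\frac{49}{240} \approx 0.20417$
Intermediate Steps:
$G = 13$ ($G = -2 + 15 = 13$)
$q{\left(m \right)} = \frac{1}{-4 + m}$
$r{\left(o,C \right)} = \frac{o}{13 + C}$ ($r{\left(o,C \right)} = \frac{o}{C + 13} = \frac{o}{13 + C}$)
$\frac{49}{r{\left(\left(-32 - 12\right) \left(-42 - 28\right),q{\left(-2 \right)} \right)}} = \frac{49}{\left(-32 - 12\right) \left(-42 - 28\right) \frac{1}{13 + \frac{1}{-4 - 2}}} = \frac{49}{\left(-44\right) \left(-70\right) \frac{1}{13 + \frac{1}{-6}}} = \frac{49}{3080 \frac{1}{13 - \frac{1}{6}}} = \frac{49}{3080 \frac{1}{\frac{77}{6}}} = \frac{49}{3080 \cdot \frac{6}{77}} = \frac{49}{240}$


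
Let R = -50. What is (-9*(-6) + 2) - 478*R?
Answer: 23956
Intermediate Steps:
(-9*(-6) + 2) - 478*R = (-9*(-6) + 2) - 478*(-50) = (54 + 2) + 23900 = 56 + 23900 = 23956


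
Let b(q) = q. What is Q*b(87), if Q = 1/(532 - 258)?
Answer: 87/274 ≈ 0.31752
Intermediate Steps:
Q = 1/274 ≈ 0.0036496
Q*b(87) = (1/274)*87 = 87/274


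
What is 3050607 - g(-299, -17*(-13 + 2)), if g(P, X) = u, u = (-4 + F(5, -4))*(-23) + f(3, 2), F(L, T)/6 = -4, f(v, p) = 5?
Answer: 3049958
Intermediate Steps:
F(L, T) = -24 (F(L, T) = 6*(-4) = -24)
u = 649 (u = (-4 - 24)*(-23) + 5 = -28*(-23) + 5 = 644 + 5 = 649)
g(P, X) = 649
3050607 - g(-299, -17*(-13 + 2)) = 3050607 - 1*649 = 3050607 - 649 = 3049958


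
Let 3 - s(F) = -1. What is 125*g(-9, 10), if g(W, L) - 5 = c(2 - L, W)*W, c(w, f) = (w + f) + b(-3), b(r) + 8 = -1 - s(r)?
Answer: 34375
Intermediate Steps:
s(F) = 4 (s(F) = 3 - 1*(-1) = 3 + 1 = 4)
b(r) = -13 (b(r) = -8 + (-1 - 1*4) = -8 + (-1 - 4) = -8 - 5 = -13)
c(w, f) = -13 + f + w (c(w, f) = (w + f) - 13 = (f + w) - 13 = -13 + f + w)
g(W, L) = 5 + W*(-11 + W - L) (g(W, L) = 5 + (-13 + W + (2 - L))*W = 5 + (-11 + W - L)*W = 5 + W*(-11 + W - L))
125*g(-9, 10) = 125*(5 - 1*(-9)*(11 + 10 - 1*(-9))) = 125*(5 - 1*(-9)*(11 + 10 + 9)) = 125*(5 - 1*(-9)*30) = 125*(5 + 270) = 125*275 = 34375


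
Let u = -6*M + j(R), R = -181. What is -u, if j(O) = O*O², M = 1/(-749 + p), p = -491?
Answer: 3676439417/620 ≈ 5.9297e+6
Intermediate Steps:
M = -1/1240 (M = 1/(-749 - 491) = 1/(-1240) = -1/1240 ≈ -0.00080645)
j(O) = O³
u = -3676439417/620 (u = -6*(-1/1240) + (-181)³ = 3/620 - 5929741 = -3676439417/620 ≈ -5.9297e+6)
-u = -1*(-3676439417/620) = 3676439417/620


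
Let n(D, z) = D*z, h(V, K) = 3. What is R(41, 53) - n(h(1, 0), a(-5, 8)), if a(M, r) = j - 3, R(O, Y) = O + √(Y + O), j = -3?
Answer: 59 + √94 ≈ 68.695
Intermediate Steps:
R(O, Y) = O + √(O + Y)
a(M, r) = -6 (a(M, r) = -3 - 3 = -6)
R(41, 53) - n(h(1, 0), a(-5, 8)) = (41 + √(41 + 53)) - 3*(-6) = (41 + √94) - 1*(-18) = (41 + √94) + 18 = 59 + √94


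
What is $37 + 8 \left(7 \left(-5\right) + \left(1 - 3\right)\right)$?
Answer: $-259$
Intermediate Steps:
$37 + 8 \left(7 \left(-5\right) + \left(1 - 3\right)\right) = 37 + 8 \left(-35 + \left(1 - 3\right)\right) = 37 + 8 \left(-35 - 2\right) = 37 + 8 \left(-37\right) = 37 - 296 = -259$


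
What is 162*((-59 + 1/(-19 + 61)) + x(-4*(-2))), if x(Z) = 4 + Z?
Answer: -53271/7 ≈ -7610.1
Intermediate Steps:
162*((-59 + 1/(-19 + 61)) + x(-4*(-2))) = 162*((-59 + 1/(-19 + 61)) + (4 - 4*(-2))) = 162*((-59 + 1/42) + (4 + 8)) = 162*((-59 + 1/42) + 12) = 162*(-2477/42 + 12) = 162*(-1973/42) = -53271/7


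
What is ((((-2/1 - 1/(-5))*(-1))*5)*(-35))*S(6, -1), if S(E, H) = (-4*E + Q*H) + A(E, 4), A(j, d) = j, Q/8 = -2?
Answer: 630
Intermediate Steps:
Q = -16 (Q = 8*(-2) = -16)
S(E, H) = -16*H - 3*E (S(E, H) = (-4*E - 16*H) + E = (-16*H - 4*E) + E = -16*H - 3*E)
((((-2/1 - 1/(-5))*(-1))*5)*(-35))*S(6, -1) = ((((-2/1 - 1/(-5))*(-1))*5)*(-35))*(-16*(-1) - 3*6) = ((((-2*1 - 1*(-1/5))*(-1))*5)*(-35))*(16 - 18) = ((((-2 + 1/5)*(-1))*5)*(-35))*(-2) = ((-9/5*(-1)*5)*(-35))*(-2) = (((9/5)*5)*(-35))*(-2) = (9*(-35))*(-2) = -315*(-2) = 630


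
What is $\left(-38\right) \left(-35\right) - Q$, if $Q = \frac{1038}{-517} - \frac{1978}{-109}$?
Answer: $\frac{74040006}{56353} \approx 1313.9$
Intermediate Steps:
$Q = \frac{909484}{56353}$ ($Q = 1038 \left(- \frac{1}{517}\right) - - \frac{1978}{109} = - \frac{1038}{517} + \frac{1978}{109} = \frac{909484}{56353} \approx 16.139$)
$\left(-38\right) \left(-35\right) - Q = \left(-38\right) \left(-35\right) - \frac{909484}{56353} = 1330 - \frac{909484}{56353} = \frac{74040006}{56353}$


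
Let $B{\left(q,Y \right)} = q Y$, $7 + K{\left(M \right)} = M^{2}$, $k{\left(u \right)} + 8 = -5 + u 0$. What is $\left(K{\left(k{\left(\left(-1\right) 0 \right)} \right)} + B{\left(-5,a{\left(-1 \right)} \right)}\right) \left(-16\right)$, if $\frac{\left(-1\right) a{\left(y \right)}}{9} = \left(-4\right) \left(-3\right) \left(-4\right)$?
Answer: $31968$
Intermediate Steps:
$a{\left(y \right)} = 432$ ($a{\left(y \right)} = - 9 \left(-4\right) \left(-3\right) \left(-4\right) = - 9 \cdot 12 \left(-4\right) = \left(-9\right) \left(-48\right) = 432$)
$k{\left(u \right)} = -13$ ($k{\left(u \right)} = -8 + \left(-5 + u 0\right) = -8 + \left(-5 + 0\right) = -8 - 5 = -13$)
$K{\left(M \right)} = -7 + M^{2}$
$B{\left(q,Y \right)} = Y q$
$\left(K{\left(k{\left(\left(-1\right) 0 \right)} \right)} + B{\left(-5,a{\left(-1 \right)} \right)}\right) \left(-16\right) = \left(\left(-7 + \left(-13\right)^{2}\right) + 432 \left(-5\right)\right) \left(-16\right) = \left(\left(-7 + 169\right) - 2160\right) \left(-16\right) = \left(162 - 2160\right) \left(-16\right) = \left(-1998\right) \left(-16\right) = 31968$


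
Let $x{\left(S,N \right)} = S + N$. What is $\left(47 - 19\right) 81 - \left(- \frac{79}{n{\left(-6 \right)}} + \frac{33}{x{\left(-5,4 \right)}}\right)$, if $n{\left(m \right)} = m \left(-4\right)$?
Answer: $\frac{55303}{24} \approx 2304.3$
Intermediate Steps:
$n{\left(m \right)} = - 4 m$
$x{\left(S,N \right)} = N + S$
$\left(47 - 19\right) 81 - \left(- \frac{79}{n{\left(-6 \right)}} + \frac{33}{x{\left(-5,4 \right)}}\right) = \left(47 - 19\right) 81 - \left(- \frac{79}{24} + \frac{33}{4 - 5}\right) = \left(47 - 19\right) 81 + \left(- \frac{33}{-1} + \frac{79}{24}\right) = 28 \cdot 81 + \left(\left(-33\right) \left(-1\right) + 79 \cdot \frac{1}{24}\right) = 2268 + \left(33 + \frac{79}{24}\right) = 2268 + \frac{871}{24} = \frac{55303}{24}$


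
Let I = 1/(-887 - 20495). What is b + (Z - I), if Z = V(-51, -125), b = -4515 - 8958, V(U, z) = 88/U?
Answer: -14693945551/1090482 ≈ -13475.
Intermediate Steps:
b = -13473
Z = -88/51 (Z = 88/(-51) = 88*(-1/51) = -88/51 ≈ -1.7255)
I = -1/21382 (I = 1/(-21382) = -1/21382 ≈ -4.6768e-5)
b + (Z - I) = -13473 + (-88/51 - 1*(-1/21382)) = -13473 + (-88/51 + 1/21382) = -13473 - 1881565/1090482 = -14693945551/1090482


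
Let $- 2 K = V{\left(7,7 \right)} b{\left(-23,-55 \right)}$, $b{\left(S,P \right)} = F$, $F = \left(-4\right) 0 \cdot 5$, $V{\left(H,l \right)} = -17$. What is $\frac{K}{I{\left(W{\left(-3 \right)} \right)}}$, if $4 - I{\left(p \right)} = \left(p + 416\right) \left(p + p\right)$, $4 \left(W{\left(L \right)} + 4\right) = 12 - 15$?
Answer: $0$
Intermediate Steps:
$W{\left(L \right)} = - \frac{19}{4}$ ($W{\left(L \right)} = -4 + \frac{12 - 15}{4} = -4 + \frac{1}{4} \left(-3\right) = -4 - \frac{3}{4} = - \frac{19}{4}$)
$I{\left(p \right)} = 4 - 2 p \left(416 + p\right)$ ($I{\left(p \right)} = 4 - \left(p + 416\right) \left(p + p\right) = 4 - \left(416 + p\right) 2 p = 4 - 2 p \left(416 + p\right)$)
$F = 0$ ($F = 0 \cdot 5 = 0$)
$b{\left(S,P \right)} = 0$
$K = 0$ ($K = - \frac{\left(-17\right) 0}{2} = \left(- \frac{1}{2}\right) 0 = 0$)
$\frac{K}{I{\left(W{\left(-3 \right)} \right)}} = \frac{0}{4 - -3952 - 2 \left(- \frac{19}{4}\right)^{2}} = \frac{0}{4 + 3952 - \frac{361}{8}} = \frac{0}{\frac{31287}{8}} = 0 \cdot \frac{8}{31287} = 0$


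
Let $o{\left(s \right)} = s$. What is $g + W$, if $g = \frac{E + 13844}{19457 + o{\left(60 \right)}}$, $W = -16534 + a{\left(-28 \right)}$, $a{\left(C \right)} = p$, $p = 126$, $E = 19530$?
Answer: $- \frac{320201562}{19517} \approx -16406.0$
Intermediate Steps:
$a{\left(C \right)} = 126$
$W = -16408$ ($W = -16534 + 126 = -16408$)
$g = \frac{33374}{19517}$ ($g = \frac{19530 + 13844}{19457 + 60} = \frac{33374}{19517} \approx 1.71$)
$g + W = \frac{33374}{19517} - 16408 = - \frac{320201562}{19517}$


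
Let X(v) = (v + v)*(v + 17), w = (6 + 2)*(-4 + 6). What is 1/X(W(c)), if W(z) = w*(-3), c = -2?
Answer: 1/2976 ≈ 0.00033602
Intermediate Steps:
w = 16 (w = 8*2 = 16)
W(z) = -48 (W(z) = 16*(-3) = -48)
X(v) = 2*v*(17 + v) (X(v) = (2*v)*(17 + v) = 2*v*(17 + v))
1/X(W(c)) = 1/(2*(-48)*(17 - 48)) = 1/(2*(-48)*(-31)) = 1/2976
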